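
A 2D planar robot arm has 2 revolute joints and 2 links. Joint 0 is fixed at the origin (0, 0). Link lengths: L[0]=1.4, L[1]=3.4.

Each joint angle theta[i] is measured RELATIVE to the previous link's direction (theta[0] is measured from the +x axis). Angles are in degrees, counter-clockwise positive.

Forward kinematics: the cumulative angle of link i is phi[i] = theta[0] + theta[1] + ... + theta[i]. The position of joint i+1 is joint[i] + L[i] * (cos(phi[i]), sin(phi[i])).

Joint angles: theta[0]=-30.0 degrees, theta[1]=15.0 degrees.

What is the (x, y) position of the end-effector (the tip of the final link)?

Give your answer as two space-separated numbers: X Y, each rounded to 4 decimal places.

joint[0] = (0.0000, 0.0000)  (base)
link 0: phi[0] = -30 = -30 deg
  cos(-30 deg) = 0.8660, sin(-30 deg) = -0.5000
  joint[1] = (0.0000, 0.0000) + 1.4 * (0.8660, -0.5000) = (0.0000 + 1.2124, 0.0000 + -0.7000) = (1.2124, -0.7000)
link 1: phi[1] = -30 + 15 = -15 deg
  cos(-15 deg) = 0.9659, sin(-15 deg) = -0.2588
  joint[2] = (1.2124, -0.7000) + 3.4 * (0.9659, -0.2588) = (1.2124 + 3.2841, -0.7000 + -0.8800) = (4.4966, -1.5800)
End effector: (4.4966, -1.5800)

Answer: 4.4966 -1.5800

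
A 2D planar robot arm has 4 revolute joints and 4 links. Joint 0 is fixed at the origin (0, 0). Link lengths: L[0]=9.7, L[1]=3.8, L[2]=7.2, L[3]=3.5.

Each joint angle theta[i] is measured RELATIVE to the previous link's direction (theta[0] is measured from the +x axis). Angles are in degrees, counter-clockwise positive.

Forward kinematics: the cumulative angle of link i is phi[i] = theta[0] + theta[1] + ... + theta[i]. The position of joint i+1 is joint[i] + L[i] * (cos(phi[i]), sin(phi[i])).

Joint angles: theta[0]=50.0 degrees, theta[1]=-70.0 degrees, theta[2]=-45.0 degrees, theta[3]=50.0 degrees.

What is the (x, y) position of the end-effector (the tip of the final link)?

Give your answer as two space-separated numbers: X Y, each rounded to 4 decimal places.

joint[0] = (0.0000, 0.0000)  (base)
link 0: phi[0] = 50 = 50 deg
  cos(50 deg) = 0.6428, sin(50 deg) = 0.7660
  joint[1] = (0.0000, 0.0000) + 9.7 * (0.6428, 0.7660) = (0.0000 + 6.2350, 0.0000 + 7.4306) = (6.2350, 7.4306)
link 1: phi[1] = 50 + -70 = -20 deg
  cos(-20 deg) = 0.9397, sin(-20 deg) = -0.3420
  joint[2] = (6.2350, 7.4306) + 3.8 * (0.9397, -0.3420) = (6.2350 + 3.5708, 7.4306 + -1.2997) = (9.8059, 6.1310)
link 2: phi[2] = 50 + -70 + -45 = -65 deg
  cos(-65 deg) = 0.4226, sin(-65 deg) = -0.9063
  joint[3] = (9.8059, 6.1310) + 7.2 * (0.4226, -0.9063) = (9.8059 + 3.0429, 6.1310 + -6.5254) = (12.8487, -0.3945)
link 3: phi[3] = 50 + -70 + -45 + 50 = -15 deg
  cos(-15 deg) = 0.9659, sin(-15 deg) = -0.2588
  joint[4] = (12.8487, -0.3945) + 3.5 * (0.9659, -0.2588) = (12.8487 + 3.3807, -0.3945 + -0.9059) = (16.2295, -1.3003)
End effector: (16.2295, -1.3003)

Answer: 16.2295 -1.3003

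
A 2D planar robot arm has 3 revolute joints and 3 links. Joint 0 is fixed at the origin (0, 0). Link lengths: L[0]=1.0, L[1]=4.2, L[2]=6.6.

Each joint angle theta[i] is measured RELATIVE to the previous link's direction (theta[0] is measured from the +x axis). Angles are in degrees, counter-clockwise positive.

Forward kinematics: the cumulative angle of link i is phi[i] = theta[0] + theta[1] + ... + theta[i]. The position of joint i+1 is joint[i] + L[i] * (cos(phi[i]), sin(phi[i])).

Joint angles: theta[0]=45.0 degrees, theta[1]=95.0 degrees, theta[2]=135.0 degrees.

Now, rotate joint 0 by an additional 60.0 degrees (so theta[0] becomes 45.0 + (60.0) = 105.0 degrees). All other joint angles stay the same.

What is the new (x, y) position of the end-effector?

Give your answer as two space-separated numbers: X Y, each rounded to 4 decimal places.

joint[0] = (0.0000, 0.0000)  (base)
link 0: phi[0] = 105 = 105 deg
  cos(105 deg) = -0.2588, sin(105 deg) = 0.9659
  joint[1] = (0.0000, 0.0000) + 1 * (-0.2588, 0.9659) = (0.0000 + -0.2588, 0.0000 + 0.9659) = (-0.2588, 0.9659)
link 1: phi[1] = 105 + 95 = 200 deg
  cos(200 deg) = -0.9397, sin(200 deg) = -0.3420
  joint[2] = (-0.2588, 0.9659) + 4.2 * (-0.9397, -0.3420) = (-0.2588 + -3.9467, 0.9659 + -1.4365) = (-4.2055, -0.4706)
link 2: phi[2] = 105 + 95 + 135 = 335 deg
  cos(335 deg) = 0.9063, sin(335 deg) = -0.4226
  joint[3] = (-4.2055, -0.4706) + 6.6 * (0.9063, -0.4226) = (-4.2055 + 5.9816, -0.4706 + -2.7893) = (1.7761, -3.2598)
End effector: (1.7761, -3.2598)

Answer: 1.7761 -3.2598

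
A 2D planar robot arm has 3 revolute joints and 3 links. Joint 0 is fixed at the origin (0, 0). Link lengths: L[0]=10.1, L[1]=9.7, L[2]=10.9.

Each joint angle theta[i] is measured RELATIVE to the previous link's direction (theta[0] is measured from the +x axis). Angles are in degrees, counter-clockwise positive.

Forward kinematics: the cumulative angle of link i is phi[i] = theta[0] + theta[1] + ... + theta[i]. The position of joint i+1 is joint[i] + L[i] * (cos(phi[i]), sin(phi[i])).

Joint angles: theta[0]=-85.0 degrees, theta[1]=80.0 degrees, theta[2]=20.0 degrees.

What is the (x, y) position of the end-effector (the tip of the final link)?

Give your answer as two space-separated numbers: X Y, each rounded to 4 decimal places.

Answer: 21.0720 -8.0858

Derivation:
joint[0] = (0.0000, 0.0000)  (base)
link 0: phi[0] = -85 = -85 deg
  cos(-85 deg) = 0.0872, sin(-85 deg) = -0.9962
  joint[1] = (0.0000, 0.0000) + 10.1 * (0.0872, -0.9962) = (0.0000 + 0.8803, 0.0000 + -10.0616) = (0.8803, -10.0616)
link 1: phi[1] = -85 + 80 = -5 deg
  cos(-5 deg) = 0.9962, sin(-5 deg) = -0.0872
  joint[2] = (0.8803, -10.0616) + 9.7 * (0.9962, -0.0872) = (0.8803 + 9.6631, -10.0616 + -0.8454) = (10.5434, -10.9070)
link 2: phi[2] = -85 + 80 + 20 = 15 deg
  cos(15 deg) = 0.9659, sin(15 deg) = 0.2588
  joint[3] = (10.5434, -10.9070) + 10.9 * (0.9659, 0.2588) = (10.5434 + 10.5286, -10.9070 + 2.8211) = (21.0720, -8.0858)
End effector: (21.0720, -8.0858)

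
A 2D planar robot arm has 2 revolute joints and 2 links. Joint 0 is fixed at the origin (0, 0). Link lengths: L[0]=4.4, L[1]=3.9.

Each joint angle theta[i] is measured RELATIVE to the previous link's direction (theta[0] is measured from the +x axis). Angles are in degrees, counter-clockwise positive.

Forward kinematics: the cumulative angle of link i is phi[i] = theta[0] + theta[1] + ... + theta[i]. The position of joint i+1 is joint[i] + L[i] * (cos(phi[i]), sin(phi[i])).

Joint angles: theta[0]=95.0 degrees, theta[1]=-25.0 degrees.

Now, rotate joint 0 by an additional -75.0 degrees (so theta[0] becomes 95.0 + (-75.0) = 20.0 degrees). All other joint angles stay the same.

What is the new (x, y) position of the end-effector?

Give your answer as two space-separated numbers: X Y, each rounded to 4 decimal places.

Answer: 8.0198 1.1650

Derivation:
joint[0] = (0.0000, 0.0000)  (base)
link 0: phi[0] = 20 = 20 deg
  cos(20 deg) = 0.9397, sin(20 deg) = 0.3420
  joint[1] = (0.0000, 0.0000) + 4.4 * (0.9397, 0.3420) = (0.0000 + 4.1346, 0.0000 + 1.5049) = (4.1346, 1.5049)
link 1: phi[1] = 20 + -25 = -5 deg
  cos(-5 deg) = 0.9962, sin(-5 deg) = -0.0872
  joint[2] = (4.1346, 1.5049) + 3.9 * (0.9962, -0.0872) = (4.1346 + 3.8852, 1.5049 + -0.3399) = (8.0198, 1.1650)
End effector: (8.0198, 1.1650)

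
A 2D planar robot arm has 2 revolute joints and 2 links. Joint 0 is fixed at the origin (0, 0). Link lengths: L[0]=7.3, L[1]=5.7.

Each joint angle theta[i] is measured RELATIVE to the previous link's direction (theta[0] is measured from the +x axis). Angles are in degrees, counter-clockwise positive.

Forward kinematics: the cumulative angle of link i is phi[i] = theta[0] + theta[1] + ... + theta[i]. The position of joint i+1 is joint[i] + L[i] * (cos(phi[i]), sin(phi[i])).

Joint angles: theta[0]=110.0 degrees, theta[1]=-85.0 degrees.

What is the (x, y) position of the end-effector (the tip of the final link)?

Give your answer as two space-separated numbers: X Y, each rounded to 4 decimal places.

joint[0] = (0.0000, 0.0000)  (base)
link 0: phi[0] = 110 = 110 deg
  cos(110 deg) = -0.3420, sin(110 deg) = 0.9397
  joint[1] = (0.0000, 0.0000) + 7.3 * (-0.3420, 0.9397) = (0.0000 + -2.4967, 0.0000 + 6.8598) = (-2.4967, 6.8598)
link 1: phi[1] = 110 + -85 = 25 deg
  cos(25 deg) = 0.9063, sin(25 deg) = 0.4226
  joint[2] = (-2.4967, 6.8598) + 5.7 * (0.9063, 0.4226) = (-2.4967 + 5.1660, 6.8598 + 2.4089) = (2.6692, 9.2687)
End effector: (2.6692, 9.2687)

Answer: 2.6692 9.2687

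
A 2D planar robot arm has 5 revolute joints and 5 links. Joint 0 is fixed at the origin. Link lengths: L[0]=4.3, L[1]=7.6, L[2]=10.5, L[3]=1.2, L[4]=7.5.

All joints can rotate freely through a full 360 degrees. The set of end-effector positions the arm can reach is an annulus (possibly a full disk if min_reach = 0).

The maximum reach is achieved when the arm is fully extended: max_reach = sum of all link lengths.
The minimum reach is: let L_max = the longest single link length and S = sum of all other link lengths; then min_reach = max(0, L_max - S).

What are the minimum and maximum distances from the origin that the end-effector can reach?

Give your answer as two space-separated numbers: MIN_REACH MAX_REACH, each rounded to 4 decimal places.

Answer: 0.0000 31.1000

Derivation:
Link lengths: [4.3, 7.6, 10.5, 1.2, 7.5]
max_reach = 4.3 + 7.6 + 10.5 + 1.2 + 7.5 = 31.1
L_max = max([4.3, 7.6, 10.5, 1.2, 7.5]) = 10.5
S (sum of others) = 31.1 - 10.5 = 20.6
min_reach = max(0, 10.5 - 20.6) = max(0, -10.1) = 0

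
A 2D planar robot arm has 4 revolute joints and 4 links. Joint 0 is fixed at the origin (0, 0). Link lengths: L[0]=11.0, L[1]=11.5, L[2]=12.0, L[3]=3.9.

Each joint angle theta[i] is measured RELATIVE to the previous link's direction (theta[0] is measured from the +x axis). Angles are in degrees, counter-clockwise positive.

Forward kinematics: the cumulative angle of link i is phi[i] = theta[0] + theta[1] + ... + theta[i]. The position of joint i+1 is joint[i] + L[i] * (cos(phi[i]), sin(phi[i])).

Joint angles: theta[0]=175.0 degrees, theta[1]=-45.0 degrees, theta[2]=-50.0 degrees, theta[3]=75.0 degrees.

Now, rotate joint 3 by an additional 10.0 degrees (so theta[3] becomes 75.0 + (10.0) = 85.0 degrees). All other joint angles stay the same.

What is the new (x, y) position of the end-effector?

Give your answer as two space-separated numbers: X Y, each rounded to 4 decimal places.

joint[0] = (0.0000, 0.0000)  (base)
link 0: phi[0] = 175 = 175 deg
  cos(175 deg) = -0.9962, sin(175 deg) = 0.0872
  joint[1] = (0.0000, 0.0000) + 11 * (-0.9962, 0.0872) = (0.0000 + -10.9581, 0.0000 + 0.9587) = (-10.9581, 0.9587)
link 1: phi[1] = 175 + -45 = 130 deg
  cos(130 deg) = -0.6428, sin(130 deg) = 0.7660
  joint[2] = (-10.9581, 0.9587) + 11.5 * (-0.6428, 0.7660) = (-10.9581 + -7.3921, 0.9587 + 8.8095) = (-18.3502, 9.7682)
link 2: phi[2] = 175 + -45 + -50 = 80 deg
  cos(80 deg) = 0.1736, sin(80 deg) = 0.9848
  joint[3] = (-18.3502, 9.7682) + 12 * (0.1736, 0.9848) = (-18.3502 + 2.0838, 9.7682 + 11.8177) = (-16.2664, 21.5859)
link 3: phi[3] = 175 + -45 + -50 + 85 = 165 deg
  cos(165 deg) = -0.9659, sin(165 deg) = 0.2588
  joint[4] = (-16.2664, 21.5859) + 3.9 * (-0.9659, 0.2588) = (-16.2664 + -3.7671, 21.5859 + 1.0094) = (-20.0335, 22.5953)
End effector: (-20.0335, 22.5953)

Answer: -20.0335 22.5953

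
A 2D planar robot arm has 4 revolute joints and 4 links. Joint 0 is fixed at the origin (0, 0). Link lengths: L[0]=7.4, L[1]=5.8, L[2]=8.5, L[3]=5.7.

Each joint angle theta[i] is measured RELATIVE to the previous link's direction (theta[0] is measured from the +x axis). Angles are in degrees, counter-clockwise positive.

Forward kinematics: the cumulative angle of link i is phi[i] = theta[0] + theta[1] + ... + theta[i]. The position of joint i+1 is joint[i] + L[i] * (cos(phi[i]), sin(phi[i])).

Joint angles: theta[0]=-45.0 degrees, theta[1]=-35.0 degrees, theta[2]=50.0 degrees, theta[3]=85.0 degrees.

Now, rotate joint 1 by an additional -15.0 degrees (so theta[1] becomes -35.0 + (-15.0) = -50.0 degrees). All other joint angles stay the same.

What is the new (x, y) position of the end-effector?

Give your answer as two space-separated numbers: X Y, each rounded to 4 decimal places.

joint[0] = (0.0000, 0.0000)  (base)
link 0: phi[0] = -45 = -45 deg
  cos(-45 deg) = 0.7071, sin(-45 deg) = -0.7071
  joint[1] = (0.0000, 0.0000) + 7.4 * (0.7071, -0.7071) = (0.0000 + 5.2326, 0.0000 + -5.2326) = (5.2326, -5.2326)
link 1: phi[1] = -45 + -50 = -95 deg
  cos(-95 deg) = -0.0872, sin(-95 deg) = -0.9962
  joint[2] = (5.2326, -5.2326) + 5.8 * (-0.0872, -0.9962) = (5.2326 + -0.5055, -5.2326 + -5.7779) = (4.7271, -11.0105)
link 2: phi[2] = -45 + -50 + 50 = -45 deg
  cos(-45 deg) = 0.7071, sin(-45 deg) = -0.7071
  joint[3] = (4.7271, -11.0105) + 8.5 * (0.7071, -0.7071) = (4.7271 + 6.0104, -11.0105 + -6.0104) = (10.7375, -17.0209)
link 3: phi[3] = -45 + -50 + 50 + 85 = 40 deg
  cos(40 deg) = 0.7660, sin(40 deg) = 0.6428
  joint[4] = (10.7375, -17.0209) + 5.7 * (0.7660, 0.6428) = (10.7375 + 4.3665, -17.0209 + 3.6639) = (15.1039, -13.3570)
End effector: (15.1039, -13.3570)

Answer: 15.1039 -13.3570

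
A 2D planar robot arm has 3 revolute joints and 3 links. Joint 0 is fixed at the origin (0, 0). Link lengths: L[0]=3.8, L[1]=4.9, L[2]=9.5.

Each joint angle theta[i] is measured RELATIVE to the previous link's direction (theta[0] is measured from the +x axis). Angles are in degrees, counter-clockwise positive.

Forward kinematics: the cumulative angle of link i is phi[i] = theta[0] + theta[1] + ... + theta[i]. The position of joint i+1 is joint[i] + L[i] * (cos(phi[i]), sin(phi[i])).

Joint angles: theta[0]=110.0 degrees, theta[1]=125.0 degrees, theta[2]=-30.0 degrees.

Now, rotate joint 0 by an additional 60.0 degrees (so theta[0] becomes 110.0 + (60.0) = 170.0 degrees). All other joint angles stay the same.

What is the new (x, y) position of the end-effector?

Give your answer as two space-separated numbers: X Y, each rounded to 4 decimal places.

joint[0] = (0.0000, 0.0000)  (base)
link 0: phi[0] = 170 = 170 deg
  cos(170 deg) = -0.9848, sin(170 deg) = 0.1736
  joint[1] = (0.0000, 0.0000) + 3.8 * (-0.9848, 0.1736) = (0.0000 + -3.7423, 0.0000 + 0.6599) = (-3.7423, 0.6599)
link 1: phi[1] = 170 + 125 = 295 deg
  cos(295 deg) = 0.4226, sin(295 deg) = -0.9063
  joint[2] = (-3.7423, 0.6599) + 4.9 * (0.4226, -0.9063) = (-3.7423 + 2.0708, 0.6599 + -4.4409) = (-1.6714, -3.7810)
link 2: phi[2] = 170 + 125 + -30 = 265 deg
  cos(265 deg) = -0.0872, sin(265 deg) = -0.9962
  joint[3] = (-1.6714, -3.7810) + 9.5 * (-0.0872, -0.9962) = (-1.6714 + -0.8280, -3.7810 + -9.4638) = (-2.4994, -13.2449)
End effector: (-2.4994, -13.2449)

Answer: -2.4994 -13.2449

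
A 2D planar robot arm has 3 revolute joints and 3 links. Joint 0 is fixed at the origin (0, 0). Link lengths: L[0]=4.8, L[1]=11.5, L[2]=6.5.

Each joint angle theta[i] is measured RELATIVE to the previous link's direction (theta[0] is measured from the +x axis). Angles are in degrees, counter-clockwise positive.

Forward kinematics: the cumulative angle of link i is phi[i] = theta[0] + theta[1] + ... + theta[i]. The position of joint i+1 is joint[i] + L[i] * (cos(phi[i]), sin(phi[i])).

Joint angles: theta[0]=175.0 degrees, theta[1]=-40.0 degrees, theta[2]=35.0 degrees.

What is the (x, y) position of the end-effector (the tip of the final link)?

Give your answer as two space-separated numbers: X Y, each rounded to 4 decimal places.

joint[0] = (0.0000, 0.0000)  (base)
link 0: phi[0] = 175 = 175 deg
  cos(175 deg) = -0.9962, sin(175 deg) = 0.0872
  joint[1] = (0.0000, 0.0000) + 4.8 * (-0.9962, 0.0872) = (0.0000 + -4.7817, 0.0000 + 0.4183) = (-4.7817, 0.4183)
link 1: phi[1] = 175 + -40 = 135 deg
  cos(135 deg) = -0.7071, sin(135 deg) = 0.7071
  joint[2] = (-4.7817, 0.4183) + 11.5 * (-0.7071, 0.7071) = (-4.7817 + -8.1317, 0.4183 + 8.1317) = (-12.9135, 8.5501)
link 2: phi[2] = 175 + -40 + 35 = 170 deg
  cos(170 deg) = -0.9848, sin(170 deg) = 0.1736
  joint[3] = (-12.9135, 8.5501) + 6.5 * (-0.9848, 0.1736) = (-12.9135 + -6.4013, 8.5501 + 1.1287) = (-19.3147, 9.6788)
End effector: (-19.3147, 9.6788)

Answer: -19.3147 9.6788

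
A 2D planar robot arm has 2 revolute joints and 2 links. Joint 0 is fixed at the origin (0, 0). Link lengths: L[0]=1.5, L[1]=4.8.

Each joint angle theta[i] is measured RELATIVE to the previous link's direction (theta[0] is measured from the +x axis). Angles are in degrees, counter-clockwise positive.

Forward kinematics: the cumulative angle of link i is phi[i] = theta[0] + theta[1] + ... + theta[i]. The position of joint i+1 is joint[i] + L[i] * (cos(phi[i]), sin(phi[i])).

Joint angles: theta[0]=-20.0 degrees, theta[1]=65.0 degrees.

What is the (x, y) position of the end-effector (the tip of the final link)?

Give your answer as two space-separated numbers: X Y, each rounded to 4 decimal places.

Answer: 4.8037 2.8811

Derivation:
joint[0] = (0.0000, 0.0000)  (base)
link 0: phi[0] = -20 = -20 deg
  cos(-20 deg) = 0.9397, sin(-20 deg) = -0.3420
  joint[1] = (0.0000, 0.0000) + 1.5 * (0.9397, -0.3420) = (0.0000 + 1.4095, 0.0000 + -0.5130) = (1.4095, -0.5130)
link 1: phi[1] = -20 + 65 = 45 deg
  cos(45 deg) = 0.7071, sin(45 deg) = 0.7071
  joint[2] = (1.4095, -0.5130) + 4.8 * (0.7071, 0.7071) = (1.4095 + 3.3941, -0.5130 + 3.3941) = (4.8037, 2.8811)
End effector: (4.8037, 2.8811)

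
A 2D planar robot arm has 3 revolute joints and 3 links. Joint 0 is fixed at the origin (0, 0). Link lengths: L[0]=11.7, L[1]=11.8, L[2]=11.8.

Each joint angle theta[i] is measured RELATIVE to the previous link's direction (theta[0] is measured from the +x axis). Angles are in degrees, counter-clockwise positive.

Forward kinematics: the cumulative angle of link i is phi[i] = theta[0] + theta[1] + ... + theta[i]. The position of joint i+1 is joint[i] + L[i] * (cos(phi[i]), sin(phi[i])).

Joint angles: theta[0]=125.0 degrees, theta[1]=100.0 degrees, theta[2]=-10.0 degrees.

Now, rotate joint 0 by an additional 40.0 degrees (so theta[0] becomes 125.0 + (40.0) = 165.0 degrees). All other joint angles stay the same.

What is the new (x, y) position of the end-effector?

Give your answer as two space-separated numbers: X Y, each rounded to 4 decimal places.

joint[0] = (0.0000, 0.0000)  (base)
link 0: phi[0] = 165 = 165 deg
  cos(165 deg) = -0.9659, sin(165 deg) = 0.2588
  joint[1] = (0.0000, 0.0000) + 11.7 * (-0.9659, 0.2588) = (0.0000 + -11.3013, 0.0000 + 3.0282) = (-11.3013, 3.0282)
link 1: phi[1] = 165 + 100 = 265 deg
  cos(265 deg) = -0.0872, sin(265 deg) = -0.9962
  joint[2] = (-11.3013, 3.0282) + 11.8 * (-0.0872, -0.9962) = (-11.3013 + -1.0284, 3.0282 + -11.7551) = (-12.3298, -8.7269)
link 2: phi[2] = 165 + 100 + -10 = 255 deg
  cos(255 deg) = -0.2588, sin(255 deg) = -0.9659
  joint[3] = (-12.3298, -8.7269) + 11.8 * (-0.2588, -0.9659) = (-12.3298 + -3.0541, -8.7269 + -11.3979) = (-15.3838, -20.1248)
End effector: (-15.3838, -20.1248)

Answer: -15.3838 -20.1248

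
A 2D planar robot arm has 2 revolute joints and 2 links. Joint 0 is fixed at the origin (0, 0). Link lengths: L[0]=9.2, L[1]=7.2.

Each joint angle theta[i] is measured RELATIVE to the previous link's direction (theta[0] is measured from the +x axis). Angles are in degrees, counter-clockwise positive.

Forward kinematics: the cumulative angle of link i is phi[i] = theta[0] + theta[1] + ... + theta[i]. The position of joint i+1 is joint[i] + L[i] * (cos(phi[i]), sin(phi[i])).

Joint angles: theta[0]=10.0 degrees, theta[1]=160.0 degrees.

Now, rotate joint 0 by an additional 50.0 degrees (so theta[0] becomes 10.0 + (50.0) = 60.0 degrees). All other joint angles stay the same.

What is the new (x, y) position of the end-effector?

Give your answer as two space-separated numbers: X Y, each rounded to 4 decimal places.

joint[0] = (0.0000, 0.0000)  (base)
link 0: phi[0] = 60 = 60 deg
  cos(60 deg) = 0.5000, sin(60 deg) = 0.8660
  joint[1] = (0.0000, 0.0000) + 9.2 * (0.5000, 0.8660) = (0.0000 + 4.6000, 0.0000 + 7.9674) = (4.6000, 7.9674)
link 1: phi[1] = 60 + 160 = 220 deg
  cos(220 deg) = -0.7660, sin(220 deg) = -0.6428
  joint[2] = (4.6000, 7.9674) + 7.2 * (-0.7660, -0.6428) = (4.6000 + -5.5155, 7.9674 + -4.6281) = (-0.9155, 3.3394)
End effector: (-0.9155, 3.3394)

Answer: -0.9155 3.3394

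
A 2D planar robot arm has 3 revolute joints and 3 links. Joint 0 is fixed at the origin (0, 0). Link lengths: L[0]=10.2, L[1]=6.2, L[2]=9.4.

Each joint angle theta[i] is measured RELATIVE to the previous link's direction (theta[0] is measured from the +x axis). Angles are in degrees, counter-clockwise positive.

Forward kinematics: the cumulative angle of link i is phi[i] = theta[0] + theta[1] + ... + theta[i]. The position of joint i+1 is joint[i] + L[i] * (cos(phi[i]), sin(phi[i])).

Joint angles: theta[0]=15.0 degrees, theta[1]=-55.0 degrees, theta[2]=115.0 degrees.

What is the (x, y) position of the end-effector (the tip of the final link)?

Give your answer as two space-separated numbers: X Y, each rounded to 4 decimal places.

Answer: 17.0348 7.7344

Derivation:
joint[0] = (0.0000, 0.0000)  (base)
link 0: phi[0] = 15 = 15 deg
  cos(15 deg) = 0.9659, sin(15 deg) = 0.2588
  joint[1] = (0.0000, 0.0000) + 10.2 * (0.9659, 0.2588) = (0.0000 + 9.8524, 0.0000 + 2.6400) = (9.8524, 2.6400)
link 1: phi[1] = 15 + -55 = -40 deg
  cos(-40 deg) = 0.7660, sin(-40 deg) = -0.6428
  joint[2] = (9.8524, 2.6400) + 6.2 * (0.7660, -0.6428) = (9.8524 + 4.7495, 2.6400 + -3.9853) = (14.6019, -1.3453)
link 2: phi[2] = 15 + -55 + 115 = 75 deg
  cos(75 deg) = 0.2588, sin(75 deg) = 0.9659
  joint[3] = (14.6019, -1.3453) + 9.4 * (0.2588, 0.9659) = (14.6019 + 2.4329, -1.3453 + 9.0797) = (17.0348, 7.7344)
End effector: (17.0348, 7.7344)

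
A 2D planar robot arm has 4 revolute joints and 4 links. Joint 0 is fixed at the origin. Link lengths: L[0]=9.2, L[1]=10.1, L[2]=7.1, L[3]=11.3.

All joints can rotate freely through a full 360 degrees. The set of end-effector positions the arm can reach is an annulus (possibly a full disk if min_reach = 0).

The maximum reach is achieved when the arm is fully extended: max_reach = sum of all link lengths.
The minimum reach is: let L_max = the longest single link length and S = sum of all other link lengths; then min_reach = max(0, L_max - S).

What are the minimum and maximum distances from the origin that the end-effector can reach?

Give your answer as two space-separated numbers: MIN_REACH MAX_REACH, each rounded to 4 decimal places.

Answer: 0.0000 37.7000

Derivation:
Link lengths: [9.2, 10.1, 7.1, 11.3]
max_reach = 9.2 + 10.1 + 7.1 + 11.3 = 37.7
L_max = max([9.2, 10.1, 7.1, 11.3]) = 11.3
S (sum of others) = 37.7 - 11.3 = 26.4
min_reach = max(0, 11.3 - 26.4) = max(0, -15.1) = 0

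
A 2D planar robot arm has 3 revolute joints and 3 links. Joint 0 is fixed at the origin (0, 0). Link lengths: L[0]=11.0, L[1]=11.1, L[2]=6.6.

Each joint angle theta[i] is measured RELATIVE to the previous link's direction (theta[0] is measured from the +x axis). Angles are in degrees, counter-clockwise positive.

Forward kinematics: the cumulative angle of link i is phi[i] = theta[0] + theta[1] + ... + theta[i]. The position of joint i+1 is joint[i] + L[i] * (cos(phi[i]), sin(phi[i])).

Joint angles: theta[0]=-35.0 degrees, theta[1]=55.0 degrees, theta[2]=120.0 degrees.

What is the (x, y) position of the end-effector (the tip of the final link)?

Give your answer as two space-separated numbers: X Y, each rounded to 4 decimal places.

Answer: 14.3854 1.7295

Derivation:
joint[0] = (0.0000, 0.0000)  (base)
link 0: phi[0] = -35 = -35 deg
  cos(-35 deg) = 0.8192, sin(-35 deg) = -0.5736
  joint[1] = (0.0000, 0.0000) + 11 * (0.8192, -0.5736) = (0.0000 + 9.0107, 0.0000 + -6.3093) = (9.0107, -6.3093)
link 1: phi[1] = -35 + 55 = 20 deg
  cos(20 deg) = 0.9397, sin(20 deg) = 0.3420
  joint[2] = (9.0107, -6.3093) + 11.1 * (0.9397, 0.3420) = (9.0107 + 10.4306, -6.3093 + 3.7964) = (19.4413, -2.5129)
link 2: phi[2] = -35 + 55 + 120 = 140 deg
  cos(140 deg) = -0.7660, sin(140 deg) = 0.6428
  joint[3] = (19.4413, -2.5129) + 6.6 * (-0.7660, 0.6428) = (19.4413 + -5.0559, -2.5129 + 4.2424) = (14.3854, 1.7295)
End effector: (14.3854, 1.7295)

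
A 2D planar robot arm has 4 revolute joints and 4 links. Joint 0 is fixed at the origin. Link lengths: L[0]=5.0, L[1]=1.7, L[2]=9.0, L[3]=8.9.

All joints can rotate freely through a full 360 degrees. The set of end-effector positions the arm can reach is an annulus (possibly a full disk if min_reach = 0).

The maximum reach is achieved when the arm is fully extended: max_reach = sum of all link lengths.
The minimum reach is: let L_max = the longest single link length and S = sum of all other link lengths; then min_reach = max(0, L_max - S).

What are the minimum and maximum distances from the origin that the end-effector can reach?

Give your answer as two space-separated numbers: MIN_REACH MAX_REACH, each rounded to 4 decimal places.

Answer: 0.0000 24.6000

Derivation:
Link lengths: [5.0, 1.7, 9.0, 8.9]
max_reach = 5 + 1.7 + 9 + 8.9 = 24.6
L_max = max([5.0, 1.7, 9.0, 8.9]) = 9
S (sum of others) = 24.6 - 9 = 15.6
min_reach = max(0, 9 - 15.6) = max(0, -6.6) = 0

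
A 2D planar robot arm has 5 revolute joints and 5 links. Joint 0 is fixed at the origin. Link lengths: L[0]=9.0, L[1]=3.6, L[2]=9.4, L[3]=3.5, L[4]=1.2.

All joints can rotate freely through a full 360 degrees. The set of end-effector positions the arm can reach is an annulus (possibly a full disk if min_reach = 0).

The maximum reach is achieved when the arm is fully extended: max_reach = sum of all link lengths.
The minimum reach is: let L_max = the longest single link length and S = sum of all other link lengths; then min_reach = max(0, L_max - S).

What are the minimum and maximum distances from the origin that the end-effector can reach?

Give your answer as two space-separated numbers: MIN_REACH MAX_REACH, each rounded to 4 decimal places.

Link lengths: [9.0, 3.6, 9.4, 3.5, 1.2]
max_reach = 9 + 3.6 + 9.4 + 3.5 + 1.2 = 26.7
L_max = max([9.0, 3.6, 9.4, 3.5, 1.2]) = 9.4
S (sum of others) = 26.7 - 9.4 = 17.3
min_reach = max(0, 9.4 - 17.3) = max(0, -7.9) = 0

Answer: 0.0000 26.7000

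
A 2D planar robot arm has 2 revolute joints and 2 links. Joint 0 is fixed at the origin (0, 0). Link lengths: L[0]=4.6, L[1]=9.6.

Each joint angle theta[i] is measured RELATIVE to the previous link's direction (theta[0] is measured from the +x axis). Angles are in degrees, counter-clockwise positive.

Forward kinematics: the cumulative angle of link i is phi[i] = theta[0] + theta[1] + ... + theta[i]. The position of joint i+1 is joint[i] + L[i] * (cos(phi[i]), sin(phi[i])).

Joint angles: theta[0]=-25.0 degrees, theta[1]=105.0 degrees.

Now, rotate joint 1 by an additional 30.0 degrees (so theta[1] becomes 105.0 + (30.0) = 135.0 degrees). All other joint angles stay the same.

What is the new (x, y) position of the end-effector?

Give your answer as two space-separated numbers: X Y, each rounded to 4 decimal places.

joint[0] = (0.0000, 0.0000)  (base)
link 0: phi[0] = -25 = -25 deg
  cos(-25 deg) = 0.9063, sin(-25 deg) = -0.4226
  joint[1] = (0.0000, 0.0000) + 4.6 * (0.9063, -0.4226) = (0.0000 + 4.1690, 0.0000 + -1.9440) = (4.1690, -1.9440)
link 1: phi[1] = -25 + 135 = 110 deg
  cos(110 deg) = -0.3420, sin(110 deg) = 0.9397
  joint[2] = (4.1690, -1.9440) + 9.6 * (-0.3420, 0.9397) = (4.1690 + -3.2834, -1.9440 + 9.0210) = (0.8856, 7.0770)
End effector: (0.8856, 7.0770)

Answer: 0.8856 7.0770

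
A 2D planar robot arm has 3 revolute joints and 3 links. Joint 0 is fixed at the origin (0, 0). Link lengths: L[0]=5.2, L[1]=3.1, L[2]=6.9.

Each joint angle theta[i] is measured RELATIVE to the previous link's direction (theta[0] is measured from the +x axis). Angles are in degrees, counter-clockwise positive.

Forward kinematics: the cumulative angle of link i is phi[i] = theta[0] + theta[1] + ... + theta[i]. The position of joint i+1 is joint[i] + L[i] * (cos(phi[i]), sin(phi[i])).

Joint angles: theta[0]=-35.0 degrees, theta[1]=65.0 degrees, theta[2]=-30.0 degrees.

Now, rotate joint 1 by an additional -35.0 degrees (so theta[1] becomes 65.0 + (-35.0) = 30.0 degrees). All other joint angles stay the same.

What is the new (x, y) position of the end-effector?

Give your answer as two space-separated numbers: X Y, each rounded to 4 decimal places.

Answer: 12.9999 -7.2105

Derivation:
joint[0] = (0.0000, 0.0000)  (base)
link 0: phi[0] = -35 = -35 deg
  cos(-35 deg) = 0.8192, sin(-35 deg) = -0.5736
  joint[1] = (0.0000, 0.0000) + 5.2 * (0.8192, -0.5736) = (0.0000 + 4.2596, 0.0000 + -2.9826) = (4.2596, -2.9826)
link 1: phi[1] = -35 + 30 = -5 deg
  cos(-5 deg) = 0.9962, sin(-5 deg) = -0.0872
  joint[2] = (4.2596, -2.9826) + 3.1 * (0.9962, -0.0872) = (4.2596 + 3.0882, -2.9826 + -0.2702) = (7.3478, -3.2528)
link 2: phi[2] = -35 + 30 + -30 = -35 deg
  cos(-35 deg) = 0.8192, sin(-35 deg) = -0.5736
  joint[3] = (7.3478, -3.2528) + 6.9 * (0.8192, -0.5736) = (7.3478 + 5.6521, -3.2528 + -3.9577) = (12.9999, -7.2105)
End effector: (12.9999, -7.2105)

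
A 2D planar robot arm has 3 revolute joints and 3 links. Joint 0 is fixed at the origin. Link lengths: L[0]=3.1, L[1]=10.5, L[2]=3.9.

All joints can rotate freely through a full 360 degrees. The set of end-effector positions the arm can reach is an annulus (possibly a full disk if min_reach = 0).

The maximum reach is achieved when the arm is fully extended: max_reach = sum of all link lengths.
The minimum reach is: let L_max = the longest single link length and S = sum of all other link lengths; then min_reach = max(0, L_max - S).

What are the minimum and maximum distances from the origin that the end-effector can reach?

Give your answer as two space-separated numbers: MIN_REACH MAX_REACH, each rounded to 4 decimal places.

Answer: 3.5000 17.5000

Derivation:
Link lengths: [3.1, 10.5, 3.9]
max_reach = 3.1 + 10.5 + 3.9 = 17.5
L_max = max([3.1, 10.5, 3.9]) = 10.5
S (sum of others) = 17.5 - 10.5 = 7
min_reach = max(0, 10.5 - 7) = max(0, 3.5) = 3.5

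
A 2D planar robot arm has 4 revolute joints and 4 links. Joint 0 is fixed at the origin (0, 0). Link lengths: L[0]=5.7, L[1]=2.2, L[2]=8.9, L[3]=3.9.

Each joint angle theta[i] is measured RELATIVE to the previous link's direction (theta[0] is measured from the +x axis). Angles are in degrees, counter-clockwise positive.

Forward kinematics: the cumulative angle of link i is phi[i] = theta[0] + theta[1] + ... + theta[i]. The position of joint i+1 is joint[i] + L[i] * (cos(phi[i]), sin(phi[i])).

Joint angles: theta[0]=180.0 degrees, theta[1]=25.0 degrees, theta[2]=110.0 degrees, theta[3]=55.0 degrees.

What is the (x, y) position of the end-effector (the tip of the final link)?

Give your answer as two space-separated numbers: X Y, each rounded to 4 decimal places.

Answer: 2.4401 -6.5458

Derivation:
joint[0] = (0.0000, 0.0000)  (base)
link 0: phi[0] = 180 = 180 deg
  cos(180 deg) = -1.0000, sin(180 deg) = 0.0000
  joint[1] = (0.0000, 0.0000) + 5.7 * (-1.0000, 0.0000) = (0.0000 + -5.7000, 0.0000 + 0.0000) = (-5.7000, 0.0000)
link 1: phi[1] = 180 + 25 = 205 deg
  cos(205 deg) = -0.9063, sin(205 deg) = -0.4226
  joint[2] = (-5.7000, 0.0000) + 2.2 * (-0.9063, -0.4226) = (-5.7000 + -1.9939, 0.0000 + -0.9298) = (-7.6939, -0.9298)
link 2: phi[2] = 180 + 25 + 110 = 315 deg
  cos(315 deg) = 0.7071, sin(315 deg) = -0.7071
  joint[3] = (-7.6939, -0.9298) + 8.9 * (0.7071, -0.7071) = (-7.6939 + 6.2933, -0.9298 + -6.2933) = (-1.4006, -7.2230)
link 3: phi[3] = 180 + 25 + 110 + 55 = 370 deg
  cos(370 deg) = 0.9848, sin(370 deg) = 0.1736
  joint[4] = (-1.4006, -7.2230) + 3.9 * (0.9848, 0.1736) = (-1.4006 + 3.8408, -7.2230 + 0.6772) = (2.4401, -6.5458)
End effector: (2.4401, -6.5458)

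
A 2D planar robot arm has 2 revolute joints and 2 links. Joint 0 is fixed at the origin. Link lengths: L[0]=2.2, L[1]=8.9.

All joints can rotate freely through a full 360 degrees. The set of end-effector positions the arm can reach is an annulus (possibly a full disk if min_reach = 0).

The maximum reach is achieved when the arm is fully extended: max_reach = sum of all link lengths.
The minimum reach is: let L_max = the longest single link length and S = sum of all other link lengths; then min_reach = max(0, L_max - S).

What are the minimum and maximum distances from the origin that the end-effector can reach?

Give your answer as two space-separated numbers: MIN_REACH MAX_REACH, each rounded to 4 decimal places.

Link lengths: [2.2, 8.9]
max_reach = 2.2 + 8.9 = 11.1
L_max = max([2.2, 8.9]) = 8.9
S (sum of others) = 11.1 - 8.9 = 2.2
min_reach = max(0, 8.9 - 2.2) = max(0, 6.7) = 6.7

Answer: 6.7000 11.1000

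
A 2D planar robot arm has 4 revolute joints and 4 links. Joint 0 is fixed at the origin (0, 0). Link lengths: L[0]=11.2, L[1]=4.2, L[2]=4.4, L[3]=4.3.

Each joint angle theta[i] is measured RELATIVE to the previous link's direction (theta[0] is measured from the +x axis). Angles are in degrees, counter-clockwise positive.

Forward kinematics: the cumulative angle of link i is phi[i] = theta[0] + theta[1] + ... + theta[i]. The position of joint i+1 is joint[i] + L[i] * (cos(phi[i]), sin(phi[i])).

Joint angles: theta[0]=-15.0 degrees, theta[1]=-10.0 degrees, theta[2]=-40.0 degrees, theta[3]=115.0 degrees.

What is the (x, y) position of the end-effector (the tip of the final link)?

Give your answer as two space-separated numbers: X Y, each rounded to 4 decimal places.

joint[0] = (0.0000, 0.0000)  (base)
link 0: phi[0] = -15 = -15 deg
  cos(-15 deg) = 0.9659, sin(-15 deg) = -0.2588
  joint[1] = (0.0000, 0.0000) + 11.2 * (0.9659, -0.2588) = (0.0000 + 10.8184, 0.0000 + -2.8988) = (10.8184, -2.8988)
link 1: phi[1] = -15 + -10 = -25 deg
  cos(-25 deg) = 0.9063, sin(-25 deg) = -0.4226
  joint[2] = (10.8184, -2.8988) + 4.2 * (0.9063, -0.4226) = (10.8184 + 3.8065, -2.8988 + -1.7750) = (14.6249, -4.6738)
link 2: phi[2] = -15 + -10 + -40 = -65 deg
  cos(-65 deg) = 0.4226, sin(-65 deg) = -0.9063
  joint[3] = (14.6249, -4.6738) + 4.4 * (0.4226, -0.9063) = (14.6249 + 1.8595, -4.6738 + -3.9878) = (16.4844, -8.6615)
link 3: phi[3] = -15 + -10 + -40 + 115 = 50 deg
  cos(50 deg) = 0.6428, sin(50 deg) = 0.7660
  joint[4] = (16.4844, -8.6615) + 4.3 * (0.6428, 0.7660) = (16.4844 + 2.7640, -8.6615 + 3.2940) = (19.2484, -5.3675)
End effector: (19.2484, -5.3675)

Answer: 19.2484 -5.3675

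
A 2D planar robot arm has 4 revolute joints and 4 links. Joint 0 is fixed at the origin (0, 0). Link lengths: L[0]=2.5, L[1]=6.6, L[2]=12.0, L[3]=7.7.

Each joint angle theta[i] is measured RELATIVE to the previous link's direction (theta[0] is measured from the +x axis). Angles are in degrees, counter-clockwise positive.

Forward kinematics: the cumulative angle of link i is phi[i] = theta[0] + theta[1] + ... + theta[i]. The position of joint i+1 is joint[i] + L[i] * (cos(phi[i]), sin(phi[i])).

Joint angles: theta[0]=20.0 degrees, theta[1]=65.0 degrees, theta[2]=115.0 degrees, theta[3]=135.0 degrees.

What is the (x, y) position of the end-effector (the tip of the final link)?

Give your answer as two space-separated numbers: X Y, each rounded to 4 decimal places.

joint[0] = (0.0000, 0.0000)  (base)
link 0: phi[0] = 20 = 20 deg
  cos(20 deg) = 0.9397, sin(20 deg) = 0.3420
  joint[1] = (0.0000, 0.0000) + 2.5 * (0.9397, 0.3420) = (0.0000 + 2.3492, 0.0000 + 0.8551) = (2.3492, 0.8551)
link 1: phi[1] = 20 + 65 = 85 deg
  cos(85 deg) = 0.0872, sin(85 deg) = 0.9962
  joint[2] = (2.3492, 0.8551) + 6.6 * (0.0872, 0.9962) = (2.3492 + 0.5752, 0.8551 + 6.5749) = (2.9245, 7.4299)
link 2: phi[2] = 20 + 65 + 115 = 200 deg
  cos(200 deg) = -0.9397, sin(200 deg) = -0.3420
  joint[3] = (2.9245, 7.4299) + 12 * (-0.9397, -0.3420) = (2.9245 + -11.2763, 7.4299 + -4.1042) = (-8.3519, 3.3257)
link 3: phi[3] = 20 + 65 + 115 + 135 = 335 deg
  cos(335 deg) = 0.9063, sin(335 deg) = -0.4226
  joint[4] = (-8.3519, 3.3257) + 7.7 * (0.9063, -0.4226) = (-8.3519 + 6.9786, 3.3257 + -3.2542) = (-1.3733, 0.0715)
End effector: (-1.3733, 0.0715)

Answer: -1.3733 0.0715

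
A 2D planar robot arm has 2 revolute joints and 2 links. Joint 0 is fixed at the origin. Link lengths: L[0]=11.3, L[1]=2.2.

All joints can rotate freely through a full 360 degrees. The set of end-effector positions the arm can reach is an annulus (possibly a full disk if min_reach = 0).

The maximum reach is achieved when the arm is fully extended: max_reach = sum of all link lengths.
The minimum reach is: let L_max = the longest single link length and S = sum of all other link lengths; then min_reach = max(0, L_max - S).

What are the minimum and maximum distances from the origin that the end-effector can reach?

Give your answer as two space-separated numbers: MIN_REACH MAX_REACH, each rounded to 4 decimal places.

Link lengths: [11.3, 2.2]
max_reach = 11.3 + 2.2 = 13.5
L_max = max([11.3, 2.2]) = 11.3
S (sum of others) = 13.5 - 11.3 = 2.2
min_reach = max(0, 11.3 - 2.2) = max(0, 9.1) = 9.1

Answer: 9.1000 13.5000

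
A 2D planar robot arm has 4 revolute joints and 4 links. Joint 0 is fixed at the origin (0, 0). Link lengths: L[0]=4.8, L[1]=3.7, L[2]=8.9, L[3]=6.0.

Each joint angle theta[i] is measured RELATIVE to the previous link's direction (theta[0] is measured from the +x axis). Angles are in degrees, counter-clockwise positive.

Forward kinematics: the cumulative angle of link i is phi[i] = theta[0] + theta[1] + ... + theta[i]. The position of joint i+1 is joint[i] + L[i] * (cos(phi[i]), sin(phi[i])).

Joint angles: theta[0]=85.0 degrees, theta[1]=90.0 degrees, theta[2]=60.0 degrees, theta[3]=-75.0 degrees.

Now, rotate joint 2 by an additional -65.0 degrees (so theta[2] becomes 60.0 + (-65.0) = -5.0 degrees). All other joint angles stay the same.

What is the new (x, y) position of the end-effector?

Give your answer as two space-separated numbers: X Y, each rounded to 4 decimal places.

joint[0] = (0.0000, 0.0000)  (base)
link 0: phi[0] = 85 = 85 deg
  cos(85 deg) = 0.0872, sin(85 deg) = 0.9962
  joint[1] = (0.0000, 0.0000) + 4.8 * (0.0872, 0.9962) = (0.0000 + 0.4183, 0.0000 + 4.7817) = (0.4183, 4.7817)
link 1: phi[1] = 85 + 90 = 175 deg
  cos(175 deg) = -0.9962, sin(175 deg) = 0.0872
  joint[2] = (0.4183, 4.7817) + 3.7 * (-0.9962, 0.0872) = (0.4183 + -3.6859, 4.7817 + 0.3225) = (-3.2676, 5.1042)
link 2: phi[2] = 85 + 90 + -5 = 170 deg
  cos(170 deg) = -0.9848, sin(170 deg) = 0.1736
  joint[3] = (-3.2676, 5.1042) + 8.9 * (-0.9848, 0.1736) = (-3.2676 + -8.7648, 5.1042 + 1.5455) = (-12.0324, 6.6497)
link 3: phi[3] = 85 + 90 + -5 + -75 = 95 deg
  cos(95 deg) = -0.0872, sin(95 deg) = 0.9962
  joint[4] = (-12.0324, 6.6497) + 6 * (-0.0872, 0.9962) = (-12.0324 + -0.5229, 6.6497 + 5.9772) = (-12.5553, 12.6268)
End effector: (-12.5553, 12.6268)

Answer: -12.5553 12.6268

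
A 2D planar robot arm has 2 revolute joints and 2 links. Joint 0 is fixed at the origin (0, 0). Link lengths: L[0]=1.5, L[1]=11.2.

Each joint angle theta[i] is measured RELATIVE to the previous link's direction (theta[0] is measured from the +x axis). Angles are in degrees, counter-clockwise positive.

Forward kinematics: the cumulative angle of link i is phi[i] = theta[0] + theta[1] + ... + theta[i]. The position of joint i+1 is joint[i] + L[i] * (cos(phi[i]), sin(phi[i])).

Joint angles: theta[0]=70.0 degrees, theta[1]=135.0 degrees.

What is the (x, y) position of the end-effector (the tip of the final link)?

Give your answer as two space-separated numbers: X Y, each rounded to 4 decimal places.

Answer: -9.6376 -3.3238

Derivation:
joint[0] = (0.0000, 0.0000)  (base)
link 0: phi[0] = 70 = 70 deg
  cos(70 deg) = 0.3420, sin(70 deg) = 0.9397
  joint[1] = (0.0000, 0.0000) + 1.5 * (0.3420, 0.9397) = (0.0000 + 0.5130, 0.0000 + 1.4095) = (0.5130, 1.4095)
link 1: phi[1] = 70 + 135 = 205 deg
  cos(205 deg) = -0.9063, sin(205 deg) = -0.4226
  joint[2] = (0.5130, 1.4095) + 11.2 * (-0.9063, -0.4226) = (0.5130 + -10.1506, 1.4095 + -4.7333) = (-9.6376, -3.3238)
End effector: (-9.6376, -3.3238)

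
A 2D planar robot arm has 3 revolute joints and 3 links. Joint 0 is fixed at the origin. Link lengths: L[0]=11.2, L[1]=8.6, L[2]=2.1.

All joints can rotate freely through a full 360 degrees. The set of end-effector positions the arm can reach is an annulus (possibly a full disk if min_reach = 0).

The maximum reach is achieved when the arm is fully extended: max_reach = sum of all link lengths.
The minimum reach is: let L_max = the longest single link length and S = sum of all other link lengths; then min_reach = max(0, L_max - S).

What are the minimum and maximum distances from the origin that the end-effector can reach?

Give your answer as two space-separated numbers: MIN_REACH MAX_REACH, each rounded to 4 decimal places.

Answer: 0.5000 21.9000

Derivation:
Link lengths: [11.2, 8.6, 2.1]
max_reach = 11.2 + 8.6 + 2.1 = 21.9
L_max = max([11.2, 8.6, 2.1]) = 11.2
S (sum of others) = 21.9 - 11.2 = 10.7
min_reach = max(0, 11.2 - 10.7) = max(0, 0.5) = 0.5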